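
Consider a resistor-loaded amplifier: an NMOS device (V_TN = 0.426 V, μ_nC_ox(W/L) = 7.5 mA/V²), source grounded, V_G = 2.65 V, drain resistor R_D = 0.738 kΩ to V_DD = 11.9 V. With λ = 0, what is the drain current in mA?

V_GS = V_G = 2.65 V, so V_ov = 2.65 − 0.426 = 2.22 V.
Assume saturation: I_D = ½ k_n V_ov² = 0.5 × 7.5 × 2.22² = 18.5 mA, giving V_DS = V_DD − I_D R_D = 11.9 − 18.5 × 0.738 = -1.79 V.
But -1.79 V < V_ov = 2.22 V, so the device is actually in triode.
In triode I_D = k_n[V_ov V_DS − ½ V_DS²] and I_D = (V_DD − V_DS)/R_D. Equating: 2.77 V_DS² − 13.31 V_DS + 11.9 = 0, giving V_DS = 1.19 V (the root below V_ov).
I_D = (11.9 − 1.19) / 0.738 = 14.5 mA.

I_D = 14.5 mA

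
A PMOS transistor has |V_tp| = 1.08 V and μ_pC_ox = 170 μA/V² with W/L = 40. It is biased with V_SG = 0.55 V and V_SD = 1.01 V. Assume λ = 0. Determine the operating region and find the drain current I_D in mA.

V_SG = 0.55 V < |V_tp| = 1.08 V, so the transistor is in cutoff.

Cutoff; I_D = 0 mA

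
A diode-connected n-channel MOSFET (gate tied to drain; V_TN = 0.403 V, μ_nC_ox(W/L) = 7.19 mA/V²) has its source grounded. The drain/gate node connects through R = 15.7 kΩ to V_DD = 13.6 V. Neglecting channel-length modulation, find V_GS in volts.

V_GS = 0.878 V

With gate tied to drain, V_GS = V_DS ≥ V_GS − V_TN, so the device is in saturation.
KCL at the drain: ½ k_n (V_GS − V_TN)² = (V_DD − V_GS)/R.
Let x = V_GS − 0.403. Then 56.4 x² + x − 13.2 = 0, giving x = 0.475 V (positive root), so V_GS = 0.878 V.
I_D = (V_DD − V_GS)/R = (13.6 − 0.878) / 15.7 = 0.81 mA.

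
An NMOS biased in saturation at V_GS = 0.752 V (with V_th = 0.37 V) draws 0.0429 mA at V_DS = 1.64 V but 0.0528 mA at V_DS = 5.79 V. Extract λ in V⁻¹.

λ = 0.0612 V⁻¹

With V_GS fixed, I_D ∝ (1 + λ V_DS) in saturation, so I_D2/I_D1 = (1 + λ V_DS2)/(1 + λ V_DS1).
0.0528/0.0429 = 1.231 = (1 + 5.79 λ)/(1 + 1.64 λ).
Solving: λ (I_D1 V_DS2 − I_D2 V_DS1) = I_D2 − I_D1, so λ = (0.0528 − 0.0429) / (0.0429 × 5.79 − 0.0528 × 1.64) = 0.0099 / 0.162 = 0.0612 V⁻¹.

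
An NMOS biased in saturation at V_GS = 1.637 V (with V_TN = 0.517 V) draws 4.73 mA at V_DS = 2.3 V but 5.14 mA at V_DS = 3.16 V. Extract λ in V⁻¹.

With V_GS fixed, I_D ∝ (1 + λ V_DS) in saturation, so I_D2/I_D1 = (1 + λ V_DS2)/(1 + λ V_DS1).
5.14/4.73 = 1.087 = (1 + 3.16 λ)/(1 + 2.3 λ).
Solving: λ (I_D1 V_DS2 − I_D2 V_DS1) = I_D2 − I_D1, so λ = (5.14 − 4.73) / (4.73 × 3.16 − 5.14 × 2.3) = 0.41 / 3.12 = 0.131 V⁻¹.

λ = 0.131 V⁻¹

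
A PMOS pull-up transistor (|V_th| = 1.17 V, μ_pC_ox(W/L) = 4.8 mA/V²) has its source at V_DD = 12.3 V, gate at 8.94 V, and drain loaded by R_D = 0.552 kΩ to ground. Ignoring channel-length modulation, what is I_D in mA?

I_D = 11.5 mA

V_SG = V_DD − V_G = 12.3 − 8.94 = 3.36 V, so V_ov = 3.36 − 1.17 = 2.19 V.
Assume saturation: I_D = ½ k_p V_ov² = 0.5 × 4.8 × 2.19² = 11.5 mA, giving V_SD = V_DD − I_D R_D = 12.3 − 11.5 × 0.552 = 5.95 V.
V_SD = 5.95 V ≥ V_ov = 2.19 V, confirming saturation.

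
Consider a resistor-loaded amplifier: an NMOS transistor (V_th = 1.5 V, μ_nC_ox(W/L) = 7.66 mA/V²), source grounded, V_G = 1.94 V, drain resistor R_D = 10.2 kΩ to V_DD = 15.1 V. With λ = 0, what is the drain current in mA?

V_GS = V_G = 1.94 V, so V_ov = 1.94 − 1.5 = 0.44 V.
Assume saturation: I_D = ½ k_n V_ov² = 0.5 × 7.66 × 0.44² = 0.741 mA, giving V_DS = V_DD − I_D R_D = 15.1 − 0.741 × 10.2 = 7.54 V.
V_DS = 7.54 V ≥ V_ov = 0.44 V, confirming saturation.

I_D = 0.741 mA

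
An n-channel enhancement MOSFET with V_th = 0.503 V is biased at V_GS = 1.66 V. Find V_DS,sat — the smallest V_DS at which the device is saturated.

V_DS,sat = 1.16 V

The boundary between triode and saturation is V_DS = V_GS − V_th = V_ov.
V_ov = 1.66 − 0.503 = 1.16 V.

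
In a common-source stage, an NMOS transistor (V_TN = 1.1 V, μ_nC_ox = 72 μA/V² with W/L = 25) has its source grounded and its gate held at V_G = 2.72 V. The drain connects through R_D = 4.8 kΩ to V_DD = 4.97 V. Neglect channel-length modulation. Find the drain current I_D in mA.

I_D = 0.958 mA

V_GS = V_G = 2.72 V, so V_ov = 2.72 − 1.1 = 1.62 V.
k_n = μ_nC_ox · (W/L) = 1.8 mA/V².
Assume saturation: I_D = ½ k_n V_ov² = 0.5 × 1.8 × 1.62² = 2.36 mA, giving V_DS = V_DD − I_D R_D = 4.97 − 2.36 × 4.8 = -6.37 V.
But -6.37 V < V_ov = 1.62 V, so the device is actually in triode.
In triode I_D = k_n[V_ov V_DS − ½ V_DS²] and I_D = (V_DD − V_DS)/R_D. Equating: 4.32 V_DS² − 15 V_DS + 4.97 = 0, giving V_DS = 0.371 V (the root below V_ov).
I_D = (4.97 − 0.371) / 4.8 = 0.958 mA.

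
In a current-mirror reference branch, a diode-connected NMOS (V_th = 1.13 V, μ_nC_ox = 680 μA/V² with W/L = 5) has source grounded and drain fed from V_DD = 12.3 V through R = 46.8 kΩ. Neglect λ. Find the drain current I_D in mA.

With gate tied to drain, V_GS = V_DS ≥ V_GS − V_th, so the device is in saturation.
k_n = μ_nC_ox · (W/L) = 3.4 mA/V².
KCL at the drain: ½ k_n (V_GS − V_th)² = (V_DD − V_GS)/R.
Let x = V_GS − 1.13. Then 79.6 x² + x − 11.17 = 0, giving x = 0.368 V (positive root), so V_GS = 1.5 V.
I_D = (V_DD − V_GS)/R = (12.3 − 1.5) / 46.8 = 0.231 mA.

I_D = 0.231 mA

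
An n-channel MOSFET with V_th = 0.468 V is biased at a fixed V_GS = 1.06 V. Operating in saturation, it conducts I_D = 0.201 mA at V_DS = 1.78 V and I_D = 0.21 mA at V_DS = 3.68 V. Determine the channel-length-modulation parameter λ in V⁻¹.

λ = 0.0246 V⁻¹

With V_GS fixed, I_D ∝ (1 + λ V_DS) in saturation, so I_D2/I_D1 = (1 + λ V_DS2)/(1 + λ V_DS1).
0.21/0.201 = 1.045 = (1 + 3.68 λ)/(1 + 1.78 λ).
Solving: λ (I_D1 V_DS2 − I_D2 V_DS1) = I_D2 − I_D1, so λ = (0.21 − 0.201) / (0.201 × 3.68 − 0.21 × 1.78) = 0.009 / 0.366 = 0.0246 V⁻¹.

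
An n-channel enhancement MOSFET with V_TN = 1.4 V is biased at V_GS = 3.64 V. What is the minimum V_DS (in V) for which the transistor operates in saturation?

The boundary between triode and saturation is V_DS = V_GS − V_TN = V_ov.
V_ov = 3.64 − 1.4 = 2.24 V.

V_DS,sat = 2.24 V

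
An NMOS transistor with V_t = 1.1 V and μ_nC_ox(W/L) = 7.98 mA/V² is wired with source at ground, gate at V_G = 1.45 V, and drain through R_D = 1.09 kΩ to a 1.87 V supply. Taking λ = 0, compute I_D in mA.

V_GS = V_G = 1.45 V, so V_ov = 1.45 − 1.1 = 0.35 V.
Assume saturation: I_D = ½ k_n V_ov² = 0.5 × 7.98 × 0.35² = 0.489 mA, giving V_DS = V_DD − I_D R_D = 1.87 − 0.489 × 1.09 = 1.34 V.
V_DS = 1.34 V ≥ V_ov = 0.35 V, confirming saturation.

I_D = 0.489 mA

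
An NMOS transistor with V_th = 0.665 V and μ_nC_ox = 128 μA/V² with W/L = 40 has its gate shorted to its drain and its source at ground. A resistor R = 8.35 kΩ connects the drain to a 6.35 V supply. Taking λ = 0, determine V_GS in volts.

With gate tied to drain, V_GS = V_DS ≥ V_GS − V_th, so the device is in saturation.
k_n = μ_nC_ox · (W/L) = 5.12 mA/V².
KCL at the drain: ½ k_n (V_GS − V_th)² = (V_DD − V_GS)/R.
Let x = V_GS − 0.665. Then 21.4 x² + x − 5.685 = 0, giving x = 0.493 V (positive root), so V_GS = 1.16 V.
I_D = (V_DD − V_GS)/R = (6.35 − 1.16) / 8.35 = 0.622 mA.

V_GS = 1.16 V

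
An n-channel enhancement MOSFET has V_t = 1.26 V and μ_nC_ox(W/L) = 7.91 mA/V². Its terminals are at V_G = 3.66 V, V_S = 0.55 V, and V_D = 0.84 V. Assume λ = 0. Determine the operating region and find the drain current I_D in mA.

V_GS = V_G − V_S = 3.66 − 0.55 = 3.11 V; V_DS = V_D − V_S = 0.84 − 0.55 = 0.29 V.
V_ov = V_GS − V_t = 3.11 − 1.26 = 1.85 V.
Since V_DS = 0.29 V < V_ov = 1.85 V, the device is in the triode region.
I_D = k_n [V_ov · V_DS − ½ V_DS²] = 7.91 × [1.85 × 0.29 − 0.5 × 0.29²] = 3.91 mA.

Triode; I_D = 3.91 mA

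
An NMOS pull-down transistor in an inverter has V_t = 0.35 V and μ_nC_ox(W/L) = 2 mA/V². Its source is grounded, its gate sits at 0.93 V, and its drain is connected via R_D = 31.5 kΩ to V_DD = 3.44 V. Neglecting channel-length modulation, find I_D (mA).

V_GS = V_G = 0.93 V, so V_ov = 0.93 − 0.35 = 0.58 V.
Assume saturation: I_D = ½ k_n V_ov² = 0.5 × 2 × 0.58² = 0.336 mA, giving V_DS = V_DD − I_D R_D = 3.44 − 0.336 × 31.5 = -7.16 V.
But -7.16 V < V_ov = 0.58 V, so the device is actually in triode.
In triode I_D = k_n[V_ov V_DS − ½ V_DS²] and I_D = (V_DD − V_DS)/R_D. Equating: 31.5 V_DS² − 37.54 V_DS + 3.44 = 0, giving V_DS = 0.1 V (the root below V_ov).
I_D = (3.44 − 0.1) / 31.5 = 0.106 mA.

I_D = 0.106 mA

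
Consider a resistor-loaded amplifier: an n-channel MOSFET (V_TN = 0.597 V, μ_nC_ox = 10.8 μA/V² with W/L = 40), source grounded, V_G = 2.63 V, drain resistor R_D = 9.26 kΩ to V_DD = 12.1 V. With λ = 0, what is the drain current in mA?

V_GS = V_G = 2.63 V, so V_ov = 2.63 − 0.597 = 2.03 V.
k_n = μ_nC_ox · (W/L) = 0.432 mA/V².
Assume saturation: I_D = ½ k_n V_ov² = 0.5 × 0.432 × 2.03² = 0.893 mA, giving V_DS = V_DD − I_D R_D = 12.1 − 0.893 × 9.26 = 3.83 V.
V_DS = 3.83 V ≥ V_ov = 2.03 V, confirming saturation.

I_D = 0.893 mA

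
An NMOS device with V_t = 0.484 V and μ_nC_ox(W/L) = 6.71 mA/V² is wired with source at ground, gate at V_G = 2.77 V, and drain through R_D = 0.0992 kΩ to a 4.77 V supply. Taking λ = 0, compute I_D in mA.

V_GS = V_G = 2.77 V, so V_ov = 2.77 − 0.484 = 2.29 V.
Assume saturation: I_D = ½ k_n V_ov² = 0.5 × 6.71 × 2.29² = 17.5 mA, giving V_DS = V_DD − I_D R_D = 4.77 − 17.5 × 0.0992 = 3.03 V.
V_DS = 3.03 V ≥ V_ov = 2.29 V, confirming saturation.

I_D = 17.5 mA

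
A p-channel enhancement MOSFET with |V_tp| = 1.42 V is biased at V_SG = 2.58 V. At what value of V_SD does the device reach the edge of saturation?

V_SD,sat = 1.16 V

The boundary between triode and saturation is V_SD = V_SG − |V_tp| = V_ov.
V_ov = 2.58 − 1.42 = 1.16 V.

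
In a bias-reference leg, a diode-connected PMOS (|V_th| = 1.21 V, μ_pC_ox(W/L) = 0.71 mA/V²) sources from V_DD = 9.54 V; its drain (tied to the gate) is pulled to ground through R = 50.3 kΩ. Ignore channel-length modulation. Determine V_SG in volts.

With gate tied to drain, V_SG = V_SD ≥ V_SG − |V_th|, so the device is in saturation.
KCL at the drain: ½ k_p (V_SG − |V_th|)² = (V_DD − V_SG)/R.
Let x = V_SG − 1.21. Then 17.9 x² + x − 8.33 = 0, giving x = 0.656 V (positive root), so V_SG = 1.87 V.
I_D = (V_DD − V_SG)/R = (9.54 − 1.87) / 50.3 = 0.153 mA.

V_SG = 1.87 V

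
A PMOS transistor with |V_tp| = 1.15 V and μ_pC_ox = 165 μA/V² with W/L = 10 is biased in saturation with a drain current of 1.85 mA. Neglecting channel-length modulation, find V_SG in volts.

k_p = μ_pC_ox · (W/L) = 1.65 mA/V².
In saturation I_D = ½ k_p (V_SG − |V_tp|)², so V_SG − |V_tp| = √(2 I_D / k_p) = √(2 × 1.85 / 1.65) = 1.5 V.
V_SG = 1.15 + 1.5 = 2.65 V.

V_SG = 2.65 V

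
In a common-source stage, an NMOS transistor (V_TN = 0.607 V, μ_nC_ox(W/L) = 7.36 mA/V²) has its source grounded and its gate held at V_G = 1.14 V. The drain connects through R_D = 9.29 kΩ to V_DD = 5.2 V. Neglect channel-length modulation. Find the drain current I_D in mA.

I_D = 0.542 mA

V_GS = V_G = 1.14 V, so V_ov = 1.14 − 0.607 = 0.533 V.
Assume saturation: I_D = ½ k_n V_ov² = 0.5 × 7.36 × 0.533² = 1.05 mA, giving V_DS = V_DD − I_D R_D = 5.2 − 1.05 × 9.29 = -4.51 V.
But -4.51 V < V_ov = 0.533 V, so the device is actually in triode.
In triode I_D = k_n[V_ov V_DS − ½ V_DS²] and I_D = (V_DD − V_DS)/R_D. Equating: 34.2 V_DS² − 37.44 V_DS + 5.2 = 0, giving V_DS = 0.163 V (the root below V_ov).
I_D = (5.2 − 0.163) / 9.29 = 0.542 mA.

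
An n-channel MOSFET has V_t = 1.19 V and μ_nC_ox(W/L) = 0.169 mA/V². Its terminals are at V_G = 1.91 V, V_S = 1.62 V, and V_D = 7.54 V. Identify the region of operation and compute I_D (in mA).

V_GS = V_G − V_S = 1.91 − 1.62 = 0.29 V; V_DS = V_D − V_S = 7.54 − 1.62 = 5.92 V.
V_GS = 0.29 V < V_t = 1.19 V, so the transistor is in cutoff.

Cutoff; I_D = 0 mA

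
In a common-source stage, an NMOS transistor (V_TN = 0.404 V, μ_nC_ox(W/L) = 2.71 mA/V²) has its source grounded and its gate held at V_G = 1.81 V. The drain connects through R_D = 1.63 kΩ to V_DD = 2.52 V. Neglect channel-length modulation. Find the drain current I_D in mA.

I_D = 1.30 mA

V_GS = V_G = 1.81 V, so V_ov = 1.81 − 0.404 = 1.41 V.
Assume saturation: I_D = ½ k_n V_ov² = 0.5 × 2.71 × 1.41² = 2.68 mA, giving V_DS = V_DD − I_D R_D = 2.52 − 2.68 × 1.63 = -1.85 V.
But -1.85 V < V_ov = 1.41 V, so the device is actually in triode.
In triode I_D = k_n[V_ov V_DS − ½ V_DS²] and I_D = (V_DD − V_DS)/R_D. Equating: 2.21 V_DS² − 7.211 V_DS + 2.52 = 0, giving V_DS = 0.398 V (the root below V_ov).
I_D = (2.52 − 0.398) / 1.63 = 1.3 mA.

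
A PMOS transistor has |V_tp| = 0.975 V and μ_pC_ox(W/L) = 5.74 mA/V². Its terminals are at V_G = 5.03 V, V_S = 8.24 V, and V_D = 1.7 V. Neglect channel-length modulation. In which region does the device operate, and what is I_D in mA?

V_SG = V_S − V_G = 8.24 − 5.03 = 3.21 V; V_SD = V_S − V_D = 8.24 − 1.7 = 6.54 V.
V_ov = V_SG − |V_tp| = 3.21 − 0.975 = 2.23 V.
Since V_SD = 6.54 V ≥ V_ov = 2.23 V, the device is in saturation.
I_D = ½ k_p V_ov² = 0.5 × 5.74 × 2.23² = 14.3 mA.

Saturation; I_D = 14.3 mA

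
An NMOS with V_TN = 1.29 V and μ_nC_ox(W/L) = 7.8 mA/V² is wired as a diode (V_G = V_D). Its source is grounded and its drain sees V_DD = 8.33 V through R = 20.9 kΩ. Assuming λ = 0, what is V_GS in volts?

V_GS = 1.58 V

With gate tied to drain, V_GS = V_DS ≥ V_GS − V_TN, so the device is in saturation.
KCL at the drain: ½ k_n (V_GS − V_TN)² = (V_DD − V_GS)/R.
Let x = V_GS − 1.29. Then 81.5 x² + x − 7.04 = 0, giving x = 0.288 V (positive root), so V_GS = 1.58 V.
I_D = (V_DD − V_GS)/R = (8.33 − 1.58) / 20.9 = 0.323 mA.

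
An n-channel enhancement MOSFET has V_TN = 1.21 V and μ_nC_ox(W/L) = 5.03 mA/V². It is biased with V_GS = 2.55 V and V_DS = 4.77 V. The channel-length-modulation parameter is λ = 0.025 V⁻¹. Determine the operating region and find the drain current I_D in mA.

V_ov = V_GS − V_TN = 2.55 − 1.21 = 1.34 V.
Since V_DS = 4.77 V ≥ V_ov = 1.34 V, the device is in saturation.
I_D = ½ k_n V_ov² (1 + λ V_DS) = 0.5 × 5.03 × 1.34² × (1 + 0.025 × 4.77) = 5.05 mA.

Saturation; I_D = 5.05 mA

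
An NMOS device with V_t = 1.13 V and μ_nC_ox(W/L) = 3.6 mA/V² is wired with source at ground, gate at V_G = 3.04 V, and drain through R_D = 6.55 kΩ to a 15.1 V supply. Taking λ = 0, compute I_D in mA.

I_D = 2.25 mA

V_GS = V_G = 3.04 V, so V_ov = 3.04 − 1.13 = 1.91 V.
Assume saturation: I_D = ½ k_n V_ov² = 0.5 × 3.6 × 1.91² = 6.57 mA, giving V_DS = V_DD − I_D R_D = 15.1 − 6.57 × 6.55 = -27.9 V.
But -27.9 V < V_ov = 1.91 V, so the device is actually in triode.
In triode I_D = k_n[V_ov V_DS − ½ V_DS²] and I_D = (V_DD − V_DS)/R_D. Equating: 11.8 V_DS² − 46.04 V_DS + 15.1 = 0, giving V_DS = 0.361 V (the root below V_ov).
I_D = (15.1 − 0.361) / 6.55 = 2.25 mA.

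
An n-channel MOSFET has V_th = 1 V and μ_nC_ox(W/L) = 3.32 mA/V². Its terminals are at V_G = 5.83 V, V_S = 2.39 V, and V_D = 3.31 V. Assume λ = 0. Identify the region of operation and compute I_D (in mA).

Triode; I_D = 6.05 mA

V_GS = V_G − V_S = 5.83 − 2.39 = 3.44 V; V_DS = V_D − V_S = 3.31 − 2.39 = 0.92 V.
V_ov = V_GS − V_th = 3.44 − 1 = 2.44 V.
Since V_DS = 0.92 V < V_ov = 2.44 V, the device is in the triode region.
I_D = k_n [V_ov · V_DS − ½ V_DS²] = 3.32 × [2.44 × 0.92 − 0.5 × 0.92²] = 6.05 mA.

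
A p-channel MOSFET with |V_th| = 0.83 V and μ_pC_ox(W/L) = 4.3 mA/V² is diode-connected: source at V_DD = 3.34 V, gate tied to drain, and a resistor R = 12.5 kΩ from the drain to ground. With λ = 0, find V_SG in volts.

V_SG = 1.12 V

With gate tied to drain, V_SG = V_SD ≥ V_SG − |V_th|, so the device is in saturation.
KCL at the drain: ½ k_p (V_SG − |V_th|)² = (V_DD − V_SG)/R.
Let x = V_SG − 0.83. Then 26.9 x² + x − 2.51 = 0, giving x = 0.288 V (positive root), so V_SG = 1.12 V.
I_D = (V_DD − V_SG)/R = (3.34 − 1.12) / 12.5 = 0.178 mA.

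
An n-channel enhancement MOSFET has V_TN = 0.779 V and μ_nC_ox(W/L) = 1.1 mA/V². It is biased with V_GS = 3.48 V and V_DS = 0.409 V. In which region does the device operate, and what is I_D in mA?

Triode; I_D = 1.12 mA

V_ov = V_GS − V_TN = 3.48 − 0.779 = 2.7 V.
Since V_DS = 0.409 V < V_ov = 2.7 V, the device is in the triode region.
I_D = k_n [V_ov · V_DS − ½ V_DS²] = 1.1 × [2.7 × 0.409 − 0.5 × 0.409²] = 1.12 mA.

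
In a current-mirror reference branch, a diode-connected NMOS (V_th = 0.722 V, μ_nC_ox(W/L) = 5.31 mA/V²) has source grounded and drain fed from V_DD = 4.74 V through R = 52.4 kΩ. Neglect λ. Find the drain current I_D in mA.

I_D = 0.0735 mA

With gate tied to drain, V_GS = V_DS ≥ V_GS − V_th, so the device is in saturation.
KCL at the drain: ½ k_n (V_GS − V_th)² = (V_DD − V_GS)/R.
Let x = V_GS − 0.722. Then 139 x² + x − 4.018 = 0, giving x = 0.166 V (positive root), so V_GS = 0.888 V.
I_D = (V_DD − V_GS)/R = (4.74 − 0.888) / 52.4 = 0.0735 mA.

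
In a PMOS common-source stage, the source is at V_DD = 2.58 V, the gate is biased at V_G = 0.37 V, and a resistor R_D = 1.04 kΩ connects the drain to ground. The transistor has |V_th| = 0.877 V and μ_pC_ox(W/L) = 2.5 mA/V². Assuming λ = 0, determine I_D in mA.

I_D = 1.77 mA

V_SG = V_DD − V_G = 2.58 − 0.37 = 2.21 V, so V_ov = 2.21 − 0.877 = 1.33 V.
Assume saturation: I_D = ½ k_p V_ov² = 0.5 × 2.5 × 1.33² = 2.22 mA, giving V_SD = V_DD − I_D R_D = 2.58 − 2.22 × 1.04 = 0.27 V.
But 0.27 V < V_ov = 1.33 V, so the device is actually in triode.
In triode I_D = k_p[V_ov V_SD − ½ V_SD²] and I_D = (V_DD − V_SD)/R_D. Equating: 1.3 V_SD² − 4.466 V_SD + 2.58 = 0, giving V_SD = 0.735 V (the root below V_ov).
I_D = (2.58 − 0.735) / 1.04 = 1.77 mA.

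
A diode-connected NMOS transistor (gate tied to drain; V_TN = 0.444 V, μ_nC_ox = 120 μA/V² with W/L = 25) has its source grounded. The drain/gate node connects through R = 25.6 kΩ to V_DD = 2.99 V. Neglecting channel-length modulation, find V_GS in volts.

With gate tied to drain, V_GS = V_DS ≥ V_GS − V_TN, so the device is in saturation.
k_n = μ_nC_ox · (W/L) = 3 mA/V².
KCL at the drain: ½ k_n (V_GS − V_TN)² = (V_DD − V_GS)/R.
Let x = V_GS − 0.444. Then 38.4 x² + x − 2.546 = 0, giving x = 0.245 V (positive root), so V_GS = 0.689 V.
I_D = (V_DD − V_GS)/R = (2.99 − 0.689) / 25.6 = 0.0899 mA.

V_GS = 0.689 V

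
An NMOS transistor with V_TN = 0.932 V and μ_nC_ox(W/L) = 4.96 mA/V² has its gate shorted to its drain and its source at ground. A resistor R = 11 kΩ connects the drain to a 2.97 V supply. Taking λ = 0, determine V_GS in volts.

With gate tied to drain, V_GS = V_DS ≥ V_GS − V_TN, so the device is in saturation.
KCL at the drain: ½ k_n (V_GS − V_TN)² = (V_DD − V_GS)/R.
Let x = V_GS − 0.932. Then 27.3 x² + x − 2.038 = 0, giving x = 0.256 V (positive root), so V_GS = 1.19 V.
I_D = (V_DD − V_GS)/R = (2.97 − 1.19) / 11 = 0.162 mA.

V_GS = 1.19 V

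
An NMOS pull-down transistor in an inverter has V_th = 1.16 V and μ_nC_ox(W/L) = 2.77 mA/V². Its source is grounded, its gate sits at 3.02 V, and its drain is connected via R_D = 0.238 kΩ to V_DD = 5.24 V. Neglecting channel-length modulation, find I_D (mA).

I_D = 4.79 mA

V_GS = V_G = 3.02 V, so V_ov = 3.02 − 1.16 = 1.86 V.
Assume saturation: I_D = ½ k_n V_ov² = 0.5 × 2.77 × 1.86² = 4.79 mA, giving V_DS = V_DD − I_D R_D = 5.24 − 4.79 × 0.238 = 4.1 V.
V_DS = 4.1 V ≥ V_ov = 1.86 V, confirming saturation.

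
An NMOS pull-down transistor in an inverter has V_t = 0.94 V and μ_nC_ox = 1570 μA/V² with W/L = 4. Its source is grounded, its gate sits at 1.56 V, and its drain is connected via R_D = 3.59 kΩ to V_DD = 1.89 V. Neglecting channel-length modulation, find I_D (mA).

V_GS = V_G = 1.56 V, so V_ov = 1.56 − 0.94 = 0.62 V.
k_n = μ_nC_ox · (W/L) = 6.28 mA/V².
Assume saturation: I_D = ½ k_n V_ov² = 0.5 × 6.28 × 0.62² = 1.21 mA, giving V_DS = V_DD − I_D R_D = 1.89 − 1.21 × 3.59 = -2.44 V.
But -2.44 V < V_ov = 0.62 V, so the device is actually in triode.
In triode I_D = k_n[V_ov V_DS − ½ V_DS²] and I_D = (V_DD − V_DS)/R_D. Equating: 11.3 V_DS² − 14.98 V_DS + 1.89 = 0, giving V_DS = 0.141 V (the root below V_ov).
I_D = (1.89 − 0.141) / 3.59 = 0.487 mA.

I_D = 0.487 mA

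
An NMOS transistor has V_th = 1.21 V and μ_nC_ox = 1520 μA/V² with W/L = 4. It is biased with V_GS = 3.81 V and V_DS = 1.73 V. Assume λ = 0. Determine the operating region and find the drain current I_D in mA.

Triode; I_D = 18.2 mA

k_n = μ_nC_ox · (W/L) = 6.08 mA/V².
V_ov = V_GS − V_th = 3.81 − 1.21 = 2.6 V.
Since V_DS = 1.73 V < V_ov = 2.6 V, the device is in the triode region.
I_D = k_n [V_ov · V_DS − ½ V_DS²] = 6.08 × [2.6 × 1.73 − 0.5 × 1.73²] = 18.2 mA.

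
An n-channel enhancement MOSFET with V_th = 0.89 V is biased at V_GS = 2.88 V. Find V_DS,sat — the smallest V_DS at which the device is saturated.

The boundary between triode and saturation is V_DS = V_GS − V_th = V_ov.
V_ov = 2.88 − 0.89 = 1.99 V.

V_DS,sat = 1.99 V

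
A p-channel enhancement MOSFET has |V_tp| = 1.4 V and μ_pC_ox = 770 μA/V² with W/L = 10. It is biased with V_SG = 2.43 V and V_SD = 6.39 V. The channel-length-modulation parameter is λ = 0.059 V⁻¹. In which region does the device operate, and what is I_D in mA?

k_p = μ_pC_ox · (W/L) = 7.7 mA/V².
V_ov = V_SG − |V_tp| = 2.43 − 1.4 = 1.03 V.
Since V_SD = 6.39 V ≥ V_ov = 1.03 V, the device is in saturation.
I_D = ½ k_p V_ov² (1 + λ V_SD) = 0.5 × 7.7 × 1.03² × (1 + 0.059 × 6.39) = 5.62 mA.

Saturation; I_D = 5.62 mA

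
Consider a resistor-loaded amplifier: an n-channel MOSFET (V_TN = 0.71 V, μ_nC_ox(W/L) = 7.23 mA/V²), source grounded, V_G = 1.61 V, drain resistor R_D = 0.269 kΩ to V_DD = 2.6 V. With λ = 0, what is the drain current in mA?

V_GS = V_G = 1.61 V, so V_ov = 1.61 − 0.71 = 0.9 V.
Assume saturation: I_D = ½ k_n V_ov² = 0.5 × 7.23 × 0.9² = 2.93 mA, giving V_DS = V_DD − I_D R_D = 2.6 − 2.93 × 0.269 = 1.81 V.
V_DS = 1.81 V ≥ V_ov = 0.9 V, confirming saturation.

I_D = 2.93 mA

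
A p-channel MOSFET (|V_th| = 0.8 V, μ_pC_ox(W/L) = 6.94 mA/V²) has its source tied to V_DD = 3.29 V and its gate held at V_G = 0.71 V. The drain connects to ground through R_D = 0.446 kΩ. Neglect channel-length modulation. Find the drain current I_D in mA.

I_D = 6.06 mA

V_SG = V_DD − V_G = 3.29 − 0.71 = 2.58 V, so V_ov = 2.58 − 0.8 = 1.78 V.
Assume saturation: I_D = ½ k_p V_ov² = 0.5 × 6.94 × 1.78² = 11 mA, giving V_SD = V_DD − I_D R_D = 3.29 − 11 × 0.446 = -1.61 V.
But -1.61 V < V_ov = 1.78 V, so the device is actually in triode.
In triode I_D = k_p[V_ov V_SD − ½ V_SD²] and I_D = (V_DD − V_SD)/R_D. Equating: 1.55 V_SD² − 6.51 V_SD + 3.29 = 0, giving V_SD = 0.587 V (the root below V_ov).
I_D = (3.29 − 0.587) / 0.446 = 6.06 mA.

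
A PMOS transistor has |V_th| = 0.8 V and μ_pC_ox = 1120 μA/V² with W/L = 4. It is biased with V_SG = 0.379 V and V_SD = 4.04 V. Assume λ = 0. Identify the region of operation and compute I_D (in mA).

Cutoff; I_D = 0 mA

V_SG = 0.379 V < |V_th| = 0.8 V, so the transistor is in cutoff.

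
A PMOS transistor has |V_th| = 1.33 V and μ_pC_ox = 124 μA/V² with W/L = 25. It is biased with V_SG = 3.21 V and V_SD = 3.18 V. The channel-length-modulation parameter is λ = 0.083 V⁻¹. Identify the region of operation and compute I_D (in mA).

k_p = μ_pC_ox · (W/L) = 3.1 mA/V².
V_ov = V_SG − |V_th| = 3.21 − 1.33 = 1.88 V.
Since V_SD = 3.18 V ≥ V_ov = 1.88 V, the device is in saturation.
I_D = ½ k_p V_ov² (1 + λ V_SD) = 0.5 × 3.1 × 1.88² × (1 + 0.083 × 3.18) = 6.92 mA.

Saturation; I_D = 6.92 mA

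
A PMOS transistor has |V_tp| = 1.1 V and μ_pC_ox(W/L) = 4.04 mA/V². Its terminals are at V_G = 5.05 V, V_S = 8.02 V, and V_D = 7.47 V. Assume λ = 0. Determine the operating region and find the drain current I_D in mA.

V_SG = V_S − V_G = 8.02 − 5.05 = 2.97 V; V_SD = V_S − V_D = 8.02 − 7.47 = 0.55 V.
V_ov = V_SG − |V_tp| = 2.97 − 1.1 = 1.87 V.
Since V_SD = 0.55 V < V_ov = 1.87 V, the device is in the triode region.
I_D = k_p [V_ov · V_SD − ½ V_SD²] = 4.04 × [1.87 × 0.55 − 0.5 × 0.55²] = 3.54 mA.

Triode; I_D = 3.54 mA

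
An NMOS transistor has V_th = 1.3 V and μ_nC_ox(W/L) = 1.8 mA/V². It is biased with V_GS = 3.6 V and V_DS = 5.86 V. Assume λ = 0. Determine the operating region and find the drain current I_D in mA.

V_ov = V_GS − V_th = 3.6 − 1.3 = 2.3 V.
Since V_DS = 5.86 V ≥ V_ov = 2.3 V, the device is in saturation.
I_D = ½ k_n V_ov² = 0.5 × 1.8 × 2.3² = 4.76 mA.

Saturation; I_D = 4.76 mA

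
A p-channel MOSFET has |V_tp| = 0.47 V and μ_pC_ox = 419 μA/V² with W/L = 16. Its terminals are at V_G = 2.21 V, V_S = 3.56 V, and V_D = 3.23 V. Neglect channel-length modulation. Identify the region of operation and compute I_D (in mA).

V_SG = V_S − V_G = 3.56 − 2.21 = 1.35 V; V_SD = V_S − V_D = 3.56 − 3.23 = 0.33 V.
k_p = μ_pC_ox · (W/L) = 6.704 mA/V².
V_ov = V_SG − |V_tp| = 1.35 − 0.47 = 0.88 V.
Since V_SD = 0.33 V < V_ov = 0.88 V, the device is in the triode region.
I_D = k_p [V_ov · V_SD − ½ V_SD²] = 6.704 × [0.88 × 0.33 − 0.5 × 0.33²] = 1.58 mA.

Triode; I_D = 1.58 mA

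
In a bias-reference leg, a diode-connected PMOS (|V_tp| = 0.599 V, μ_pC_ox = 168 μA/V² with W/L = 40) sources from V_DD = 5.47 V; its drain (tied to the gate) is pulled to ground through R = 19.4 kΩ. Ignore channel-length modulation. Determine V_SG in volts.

With gate tied to drain, V_SG = V_SD ≥ V_SG − |V_tp|, so the device is in saturation.
k_p = μ_pC_ox · (W/L) = 6.72 mA/V².
KCL at the drain: ½ k_p (V_SG − |V_tp|)² = (V_DD − V_SG)/R.
Let x = V_SG − 0.599. Then 65.2 x² + x − 4.871 = 0, giving x = 0.266 V (positive root), so V_SG = 0.865 V.
I_D = (V_DD − V_SG)/R = (5.47 − 0.865) / 19.4 = 0.237 mA.

V_SG = 0.865 V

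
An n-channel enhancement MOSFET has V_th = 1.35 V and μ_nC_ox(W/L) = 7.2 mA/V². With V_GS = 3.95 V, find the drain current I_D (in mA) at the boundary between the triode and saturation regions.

I_D = 24.3 mA

At the boundary V_DS = V_ov = V_GS − V_th = 3.95 − 1.35 = 2.6 V.
I_D = ½ k_n V_ov² = 0.5 × 7.2 × 2.6² = 24.3 mA.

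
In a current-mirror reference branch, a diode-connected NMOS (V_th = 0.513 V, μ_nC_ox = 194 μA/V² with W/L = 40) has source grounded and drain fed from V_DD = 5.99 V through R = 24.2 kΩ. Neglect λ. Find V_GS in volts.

V_GS = 0.749 V

With gate tied to drain, V_GS = V_DS ≥ V_GS − V_th, so the device is in saturation.
k_n = μ_nC_ox · (W/L) = 7.76 mA/V².
KCL at the drain: ½ k_n (V_GS − V_th)² = (V_DD − V_GS)/R.
Let x = V_GS − 0.513. Then 93.9 x² + x − 5.477 = 0, giving x = 0.236 V (positive root), so V_GS = 0.749 V.
I_D = (V_DD − V_GS)/R = (5.99 − 0.749) / 24.2 = 0.217 mA.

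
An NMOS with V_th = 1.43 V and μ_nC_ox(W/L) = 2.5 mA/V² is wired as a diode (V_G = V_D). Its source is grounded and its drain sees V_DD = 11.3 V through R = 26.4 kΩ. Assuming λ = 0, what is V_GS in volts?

With gate tied to drain, V_GS = V_DS ≥ V_GS − V_th, so the device is in saturation.
KCL at the drain: ½ k_n (V_GS − V_th)² = (V_DD − V_GS)/R.
Let x = V_GS − 1.43. Then 33 x² + x − 9.87 = 0, giving x = 0.532 V (positive root), so V_GS = 1.96 V.
I_D = (V_DD − V_GS)/R = (11.3 − 1.96) / 26.4 = 0.354 mA.

V_GS = 1.96 V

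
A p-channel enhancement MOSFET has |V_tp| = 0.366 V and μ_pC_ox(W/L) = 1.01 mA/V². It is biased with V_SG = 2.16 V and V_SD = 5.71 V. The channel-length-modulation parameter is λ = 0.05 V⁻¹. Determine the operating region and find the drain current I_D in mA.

Saturation; I_D = 2.09 mA

V_ov = V_SG − |V_tp| = 2.16 − 0.366 = 1.79 V.
Since V_SD = 5.71 V ≥ V_ov = 1.79 V, the device is in saturation.
I_D = ½ k_p V_ov² (1 + λ V_SD) = 0.5 × 1.01 × 1.79² × (1 + 0.05 × 5.71) = 2.09 mA.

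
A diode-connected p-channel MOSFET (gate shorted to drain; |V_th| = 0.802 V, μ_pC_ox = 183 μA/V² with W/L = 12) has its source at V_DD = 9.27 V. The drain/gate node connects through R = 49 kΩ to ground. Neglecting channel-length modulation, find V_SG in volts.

V_SG = 1.19 V

With gate tied to drain, V_SG = V_SD ≥ V_SG − |V_th|, so the device is in saturation.
k_p = μ_pC_ox · (W/L) = 2.196 mA/V².
KCL at the drain: ½ k_p (V_SG − |V_th|)² = (V_DD − V_SG)/R.
Let x = V_SG − 0.802. Then 53.8 x² + x − 8.468 = 0, giving x = 0.388 V (positive root), so V_SG = 1.19 V.
I_D = (V_DD − V_SG)/R = (9.27 − 1.19) / 49 = 0.165 mA.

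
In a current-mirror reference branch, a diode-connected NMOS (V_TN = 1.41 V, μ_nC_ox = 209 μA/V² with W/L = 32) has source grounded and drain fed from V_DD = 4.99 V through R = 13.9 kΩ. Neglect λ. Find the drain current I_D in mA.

I_D = 0.238 mA

With gate tied to drain, V_GS = V_DS ≥ V_GS − V_TN, so the device is in saturation.
k_n = μ_nC_ox · (W/L) = 6.688 mA/V².
KCL at the drain: ½ k_n (V_GS − V_TN)² = (V_DD − V_GS)/R.
Let x = V_GS − 1.41. Then 46.5 x² + x − 3.58 = 0, giving x = 0.267 V (positive root), so V_GS = 1.68 V.
I_D = (V_DD − V_GS)/R = (4.99 − 1.68) / 13.9 = 0.238 mA.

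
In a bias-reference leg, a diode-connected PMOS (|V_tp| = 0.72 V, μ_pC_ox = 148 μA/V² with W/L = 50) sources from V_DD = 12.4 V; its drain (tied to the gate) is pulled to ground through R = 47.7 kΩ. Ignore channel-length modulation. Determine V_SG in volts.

With gate tied to drain, V_SG = V_SD ≥ V_SG − |V_tp|, so the device is in saturation.
k_p = μ_pC_ox · (W/L) = 7.4 mA/V².
KCL at the drain: ½ k_p (V_SG − |V_tp|)² = (V_DD − V_SG)/R.
Let x = V_SG − 0.72. Then 176 x² + x − 11.68 = 0, giving x = 0.254 V (positive root), so V_SG = 0.974 V.
I_D = (V_DD − V_SG)/R = (12.4 − 0.974) / 47.7 = 0.24 mA.

V_SG = 0.974 V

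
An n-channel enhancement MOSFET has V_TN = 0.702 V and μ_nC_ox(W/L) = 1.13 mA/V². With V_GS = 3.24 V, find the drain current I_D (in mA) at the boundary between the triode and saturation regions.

At the boundary V_DS = V_ov = V_GS − V_TN = 3.24 − 0.702 = 2.54 V.
I_D = ½ k_n V_ov² = 0.5 × 1.13 × 2.54² = 3.64 mA.

I_D = 3.64 mA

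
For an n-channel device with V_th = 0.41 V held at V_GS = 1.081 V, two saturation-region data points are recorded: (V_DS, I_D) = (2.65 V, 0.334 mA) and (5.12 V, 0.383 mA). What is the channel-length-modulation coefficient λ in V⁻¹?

With V_GS fixed, I_D ∝ (1 + λ V_DS) in saturation, so I_D2/I_D1 = (1 + λ V_DS2)/(1 + λ V_DS1).
0.383/0.334 = 1.147 = (1 + 5.12 λ)/(1 + 2.65 λ).
Solving: λ (I_D1 V_DS2 − I_D2 V_DS1) = I_D2 − I_D1, so λ = (0.383 − 0.334) / (0.334 × 5.12 − 0.383 × 2.65) = 0.049 / 0.695 = 0.0705 V⁻¹.

λ = 0.0705 V⁻¹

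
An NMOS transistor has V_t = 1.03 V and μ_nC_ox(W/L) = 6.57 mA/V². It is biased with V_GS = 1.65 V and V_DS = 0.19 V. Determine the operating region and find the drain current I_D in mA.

V_ov = V_GS − V_t = 1.65 − 1.03 = 0.62 V.
Since V_DS = 0.19 V < V_ov = 0.62 V, the device is in the triode region.
I_D = k_n [V_ov · V_DS − ½ V_DS²] = 6.57 × [0.62 × 0.19 − 0.5 × 0.19²] = 0.655 mA.

Triode; I_D = 0.655 mA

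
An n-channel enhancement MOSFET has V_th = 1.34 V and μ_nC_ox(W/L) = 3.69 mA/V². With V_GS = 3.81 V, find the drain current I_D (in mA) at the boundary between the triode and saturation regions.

I_D = 11.3 mA

At the boundary V_DS = V_ov = V_GS − V_th = 3.81 − 1.34 = 2.47 V.
I_D = ½ k_n V_ov² = 0.5 × 3.69 × 2.47² = 11.3 mA.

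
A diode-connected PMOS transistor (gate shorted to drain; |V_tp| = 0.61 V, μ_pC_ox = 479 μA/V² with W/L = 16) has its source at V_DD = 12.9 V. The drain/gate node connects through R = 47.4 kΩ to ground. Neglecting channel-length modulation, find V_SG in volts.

V_SG = 0.867 V

With gate tied to drain, V_SG = V_SD ≥ V_SG − |V_tp|, so the device is in saturation.
k_p = μ_pC_ox · (W/L) = 7.664 mA/V².
KCL at the drain: ½ k_p (V_SG − |V_tp|)² = (V_DD − V_SG)/R.
Let x = V_SG − 0.61. Then 182 x² + x − 12.29 = 0, giving x = 0.257 V (positive root), so V_SG = 0.867 V.
I_D = (V_DD − V_SG)/R = (12.9 − 0.867) / 47.4 = 0.254 mA.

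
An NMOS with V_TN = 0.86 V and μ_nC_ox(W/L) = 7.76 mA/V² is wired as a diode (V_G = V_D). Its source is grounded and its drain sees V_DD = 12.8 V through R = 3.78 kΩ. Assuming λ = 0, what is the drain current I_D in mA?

I_D = 2.93 mA

With gate tied to drain, V_GS = V_DS ≥ V_GS − V_TN, so the device is in saturation.
KCL at the drain: ½ k_n (V_GS − V_TN)² = (V_DD − V_GS)/R.
Let x = V_GS − 0.86. Then 14.7 x² + x − 11.94 = 0, giving x = 0.869 V (positive root), so V_GS = 1.73 V.
I_D = (V_DD − V_GS)/R = (12.8 − 1.73) / 3.78 = 2.93 mA.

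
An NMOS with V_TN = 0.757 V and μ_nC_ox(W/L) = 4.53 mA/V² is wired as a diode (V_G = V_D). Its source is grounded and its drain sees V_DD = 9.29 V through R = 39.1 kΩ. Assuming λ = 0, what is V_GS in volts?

With gate tied to drain, V_GS = V_DS ≥ V_GS − V_TN, so the device is in saturation.
KCL at the drain: ½ k_n (V_GS − V_TN)² = (V_DD − V_GS)/R.
Let x = V_GS − 0.757. Then 88.6 x² + x − 8.533 = 0, giving x = 0.305 V (positive root), so V_GS = 1.06 V.
I_D = (V_DD − V_GS)/R = (9.29 − 1.06) / 39.1 = 0.21 mA.

V_GS = 1.06 V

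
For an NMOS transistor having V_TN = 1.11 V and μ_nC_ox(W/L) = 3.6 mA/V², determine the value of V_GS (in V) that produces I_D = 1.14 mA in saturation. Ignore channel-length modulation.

In saturation I_D = ½ k_n (V_GS − V_TN)², so V_GS − V_TN = √(2 I_D / k_n) = √(2 × 1.14 / 3.6) = 0.796 V.
V_GS = 1.11 + 0.796 = 1.91 V.

V_GS = 1.91 V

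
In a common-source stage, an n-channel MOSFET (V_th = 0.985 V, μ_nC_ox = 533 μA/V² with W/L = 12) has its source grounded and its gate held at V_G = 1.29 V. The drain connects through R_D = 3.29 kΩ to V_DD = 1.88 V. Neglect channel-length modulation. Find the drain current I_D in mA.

I_D = 0.297 mA

V_GS = V_G = 1.29 V, so V_ov = 1.29 − 0.985 = 0.305 V.
k_n = μ_nC_ox · (W/L) = 6.396 mA/V².
Assume saturation: I_D = ½ k_n V_ov² = 0.5 × 6.396 × 0.305² = 0.297 mA, giving V_DS = V_DD − I_D R_D = 1.88 − 0.297 × 3.29 = 0.901 V.
V_DS = 0.901 V ≥ V_ov = 0.305 V, confirming saturation.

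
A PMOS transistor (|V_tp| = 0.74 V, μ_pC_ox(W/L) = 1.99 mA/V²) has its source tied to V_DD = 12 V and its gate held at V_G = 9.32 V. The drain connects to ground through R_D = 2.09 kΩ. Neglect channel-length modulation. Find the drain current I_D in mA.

V_SG = V_DD − V_G = 12 − 9.32 = 2.68 V, so V_ov = 2.68 − 0.74 = 1.94 V.
Assume saturation: I_D = ½ k_p V_ov² = 0.5 × 1.99 × 1.94² = 3.74 mA, giving V_SD = V_DD − I_D R_D = 12 − 3.74 × 2.09 = 4.17 V.
V_SD = 4.17 V ≥ V_ov = 1.94 V, confirming saturation.

I_D = 3.74 mA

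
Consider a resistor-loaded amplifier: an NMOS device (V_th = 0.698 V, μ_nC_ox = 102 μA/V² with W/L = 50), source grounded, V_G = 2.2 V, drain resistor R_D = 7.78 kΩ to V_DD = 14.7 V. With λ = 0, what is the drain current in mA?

V_GS = V_G = 2.2 V, so V_ov = 2.2 − 0.698 = 1.5 V.
k_n = μ_nC_ox · (W/L) = 5.1 mA/V².
Assume saturation: I_D = ½ k_n V_ov² = 0.5 × 5.1 × 1.5² = 5.75 mA, giving V_DS = V_DD − I_D R_D = 14.7 − 5.75 × 7.78 = -30.1 V.
But -30.1 V < V_ov = 1.5 V, so the device is actually in triode.
In triode I_D = k_n[V_ov V_DS − ½ V_DS²] and I_D = (V_DD − V_DS)/R_D. Equating: 19.8 V_DS² − 60.6 V_DS + 14.7 = 0, giving V_DS = 0.266 V (the root below V_ov).
I_D = (14.7 − 0.266) / 7.78 = 1.86 mA.

I_D = 1.86 mA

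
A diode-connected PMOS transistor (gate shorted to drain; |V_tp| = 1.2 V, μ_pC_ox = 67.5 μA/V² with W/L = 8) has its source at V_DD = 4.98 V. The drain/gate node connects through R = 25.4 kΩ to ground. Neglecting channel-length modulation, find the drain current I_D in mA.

I_D = 0.122 mA

With gate tied to drain, V_SG = V_SD ≥ V_SG − |V_tp|, so the device is in saturation.
k_p = μ_pC_ox · (W/L) = 0.54 mA/V².
KCL at the drain: ½ k_p (V_SG − |V_tp|)² = (V_DD − V_SG)/R.
Let x = V_SG − 1.2. Then 6.86 x² + x − 3.78 = 0, giving x = 0.673 V (positive root), so V_SG = 1.87 V.
I_D = (V_DD − V_SG)/R = (4.98 − 1.87) / 25.4 = 0.122 mA.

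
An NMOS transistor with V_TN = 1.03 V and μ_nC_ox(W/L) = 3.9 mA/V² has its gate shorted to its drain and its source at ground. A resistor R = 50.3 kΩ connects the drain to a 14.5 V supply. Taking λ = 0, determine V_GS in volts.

V_GS = 1.40 V

With gate tied to drain, V_GS = V_DS ≥ V_GS − V_TN, so the device is in saturation.
KCL at the drain: ½ k_n (V_GS − V_TN)² = (V_DD − V_GS)/R.
Let x = V_GS − 1.03. Then 98.1 x² + x − 13.47 = 0, giving x = 0.366 V (positive root), so V_GS = 1.4 V.
I_D = (V_DD − V_GS)/R = (14.5 − 1.4) / 50.3 = 0.261 mA.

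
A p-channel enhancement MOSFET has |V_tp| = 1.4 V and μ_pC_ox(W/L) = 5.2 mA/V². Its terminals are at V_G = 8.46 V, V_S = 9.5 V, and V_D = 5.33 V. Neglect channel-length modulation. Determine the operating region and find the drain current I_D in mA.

V_SG = V_S − V_G = 9.5 − 8.46 = 1.04 V; V_SD = V_S − V_D = 9.5 − 5.33 = 4.17 V.
V_SG = 1.04 V < |V_tp| = 1.4 V, so the transistor is in cutoff.

Cutoff; I_D = 0 mA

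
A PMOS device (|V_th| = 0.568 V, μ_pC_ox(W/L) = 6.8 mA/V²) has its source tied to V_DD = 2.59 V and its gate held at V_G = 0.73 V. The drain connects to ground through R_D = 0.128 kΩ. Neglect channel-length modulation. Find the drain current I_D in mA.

I_D = 5.68 mA

V_SG = V_DD − V_G = 2.59 − 0.73 = 1.86 V, so V_ov = 1.86 − 0.568 = 1.29 V.
Assume saturation: I_D = ½ k_p V_ov² = 0.5 × 6.8 × 1.29² = 5.68 mA, giving V_SD = V_DD − I_D R_D = 2.59 − 5.68 × 0.128 = 1.86 V.
V_SD = 1.86 V ≥ V_ov = 1.29 V, confirming saturation.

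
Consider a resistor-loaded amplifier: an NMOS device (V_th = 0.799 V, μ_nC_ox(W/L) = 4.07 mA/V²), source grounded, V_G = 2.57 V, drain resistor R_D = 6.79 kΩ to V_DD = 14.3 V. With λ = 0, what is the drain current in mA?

V_GS = V_G = 2.57 V, so V_ov = 2.57 − 0.799 = 1.77 V.
Assume saturation: I_D = ½ k_n V_ov² = 0.5 × 4.07 × 1.77² = 6.38 mA, giving V_DS = V_DD − I_D R_D = 14.3 − 6.38 × 6.79 = -29 V.
But -29 V < V_ov = 1.77 V, so the device is actually in triode.
In triode I_D = k_n[V_ov V_DS − ½ V_DS²] and I_D = (V_DD − V_DS)/R_D. Equating: 13.8 V_DS² − 49.94 V_DS + 14.3 = 0, giving V_DS = 0.314 V (the root below V_ov).
I_D = (14.3 − 0.314) / 6.79 = 2.06 mA.

I_D = 2.06 mA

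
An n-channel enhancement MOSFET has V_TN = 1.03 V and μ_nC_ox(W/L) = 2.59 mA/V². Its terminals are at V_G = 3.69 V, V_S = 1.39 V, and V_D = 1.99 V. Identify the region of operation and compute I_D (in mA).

V_GS = V_G − V_S = 3.69 − 1.39 = 2.3 V; V_DS = V_D − V_S = 1.99 − 1.39 = 0.6 V.
V_ov = V_GS − V_TN = 2.3 − 1.03 = 1.27 V.
Since V_DS = 0.6 V < V_ov = 1.27 V, the device is in the triode region.
I_D = k_n [V_ov · V_DS − ½ V_DS²] = 2.59 × [1.27 × 0.6 − 0.5 × 0.6²] = 1.51 mA.

Triode; I_D = 1.51 mA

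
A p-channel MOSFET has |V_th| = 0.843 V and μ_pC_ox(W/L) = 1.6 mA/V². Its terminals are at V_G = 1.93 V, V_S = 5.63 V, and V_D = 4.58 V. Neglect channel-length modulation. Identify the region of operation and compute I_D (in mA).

V_SG = V_S − V_G = 5.63 − 1.93 = 3.7 V; V_SD = V_S − V_D = 5.63 − 4.58 = 1.05 V.
V_ov = V_SG − |V_th| = 3.7 − 0.843 = 2.86 V.
Since V_SD = 1.05 V < V_ov = 2.86 V, the device is in the triode region.
I_D = k_p [V_ov · V_SD − ½ V_SD²] = 1.6 × [2.86 × 1.05 − 0.5 × 1.05²] = 3.92 mA.

Triode; I_D = 3.92 mA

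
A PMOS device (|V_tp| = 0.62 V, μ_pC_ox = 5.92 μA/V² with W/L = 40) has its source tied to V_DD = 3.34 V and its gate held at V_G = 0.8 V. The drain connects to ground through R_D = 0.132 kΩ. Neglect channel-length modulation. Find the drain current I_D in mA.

V_SG = V_DD − V_G = 3.34 − 0.8 = 2.54 V, so V_ov = 2.54 − 0.62 = 1.92 V.
k_p = μ_pC_ox · (W/L) = 0.2368 mA/V².
Assume saturation: I_D = ½ k_p V_ov² = 0.5 × 0.2368 × 1.92² = 0.436 mA, giving V_SD = V_DD − I_D R_D = 3.34 − 0.436 × 0.132 = 3.28 V.
V_SD = 3.28 V ≥ V_ov = 1.92 V, confirming saturation.

I_D = 0.436 mA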